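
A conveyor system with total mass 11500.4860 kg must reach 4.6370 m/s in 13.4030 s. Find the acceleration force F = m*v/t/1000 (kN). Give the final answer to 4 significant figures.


F = 11500.4860 * 4.6370 / 13.4030 / 1000
F = 3.979 kN


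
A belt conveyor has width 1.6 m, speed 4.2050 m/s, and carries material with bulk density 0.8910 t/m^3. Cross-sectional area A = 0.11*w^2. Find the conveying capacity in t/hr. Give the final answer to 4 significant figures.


A = 0.11 * 1.6^2 = 0.2816 m^2
C = 0.2816 * 4.2050 * 0.8910 * 3600
C = 3798 t/hr


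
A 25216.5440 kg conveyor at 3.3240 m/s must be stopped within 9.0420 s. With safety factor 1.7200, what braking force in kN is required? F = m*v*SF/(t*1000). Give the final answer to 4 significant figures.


F = 25216.5440 * 3.3240 / 9.0420 * 1.7200 / 1000
F = 15.94 kN


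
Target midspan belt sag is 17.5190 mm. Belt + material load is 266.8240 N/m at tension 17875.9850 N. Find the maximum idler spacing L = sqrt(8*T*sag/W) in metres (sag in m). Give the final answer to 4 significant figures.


sag = 17.5190/1000 = 0.017519 m
L = sqrt(8 * 17875.9850 * 0.017519 / 266.8240)
L = 3.064 m


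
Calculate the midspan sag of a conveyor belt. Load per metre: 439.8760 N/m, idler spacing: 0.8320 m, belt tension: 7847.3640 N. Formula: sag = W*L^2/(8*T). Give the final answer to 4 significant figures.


sag = 439.8760 * 0.8320^2 / (8 * 7847.3640)
sag = 0.004850 m


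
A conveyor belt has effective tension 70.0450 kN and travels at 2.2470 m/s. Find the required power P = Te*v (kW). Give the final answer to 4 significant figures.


P = Te * v = 70.0450 * 2.2470
P = 157.4 kW


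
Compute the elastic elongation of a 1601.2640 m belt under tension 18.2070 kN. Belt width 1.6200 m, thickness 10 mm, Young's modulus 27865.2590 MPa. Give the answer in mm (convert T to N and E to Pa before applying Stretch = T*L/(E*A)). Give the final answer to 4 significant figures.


A = 1.6200 * 0.01 = 0.01620 m^2
Stretch = 18.2070*1000 * 1601.2640 / (27865.2590e6 * 0.01620) * 1000
Stretch = 64.58 mm


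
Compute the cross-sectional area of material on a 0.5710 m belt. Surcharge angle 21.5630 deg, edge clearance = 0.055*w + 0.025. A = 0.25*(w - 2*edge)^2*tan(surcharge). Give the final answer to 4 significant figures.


edge = 0.055*0.5710 + 0.025 = 0.056405 m
ew = 0.5710 - 2*0.056405 = 0.45819 m
A = 0.25 * 0.45819^2 * tan(21.5630 deg)
A = 0.02074 m^2


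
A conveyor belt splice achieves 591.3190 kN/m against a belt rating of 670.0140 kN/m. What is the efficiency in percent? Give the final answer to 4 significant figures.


Eff = 591.3190 / 670.0140 * 100
Eff = 88.25 %


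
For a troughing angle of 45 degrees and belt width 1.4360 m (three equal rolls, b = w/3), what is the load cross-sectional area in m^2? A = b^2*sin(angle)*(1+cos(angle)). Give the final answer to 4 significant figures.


b = 1.4360/3 = 0.478667 m
A = 0.478667^2 * sin(45 deg) * (1 + cos(45 deg))
A = 0.2766 m^2


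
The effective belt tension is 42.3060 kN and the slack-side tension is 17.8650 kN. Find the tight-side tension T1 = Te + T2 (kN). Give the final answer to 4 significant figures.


T1 = Te + T2 = 42.3060 + 17.8650
T1 = 60.17 kN


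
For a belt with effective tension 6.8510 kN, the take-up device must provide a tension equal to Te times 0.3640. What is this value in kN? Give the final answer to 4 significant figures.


T_tu = 6.8510 * 0.3640
T_tu = 2.494 kN


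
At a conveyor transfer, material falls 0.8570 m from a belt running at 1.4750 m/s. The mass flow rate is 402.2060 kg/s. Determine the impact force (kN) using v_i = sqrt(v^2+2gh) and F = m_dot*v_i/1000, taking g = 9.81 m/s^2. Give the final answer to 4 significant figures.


v_i = sqrt(1.4750^2 + 2*9.81*0.8570) = 4.35775 m/s
F = 402.2060 * 4.35775 / 1000
F = 1.753 kN


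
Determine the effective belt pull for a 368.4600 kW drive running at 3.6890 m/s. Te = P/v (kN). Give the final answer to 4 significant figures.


Te = P / v = 368.4600 / 3.6890
Te = 99.88 kN


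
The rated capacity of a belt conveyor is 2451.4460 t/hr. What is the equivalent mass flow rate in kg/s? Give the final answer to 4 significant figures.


m_dot = 2451.4460 * 1000 / 3600
m_dot = 681.0 kg/s


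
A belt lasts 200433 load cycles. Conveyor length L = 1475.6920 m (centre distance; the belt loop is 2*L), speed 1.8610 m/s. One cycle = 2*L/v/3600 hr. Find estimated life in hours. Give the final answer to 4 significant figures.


cycle_time = 2 * 1475.6920 / 1.8610 / 3600 = 0.440531 hr
life = 200433 * 0.440531 = 88300 hours


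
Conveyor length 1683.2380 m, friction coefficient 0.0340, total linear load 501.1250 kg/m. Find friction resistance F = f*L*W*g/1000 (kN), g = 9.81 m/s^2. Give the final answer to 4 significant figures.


F = 0.0340 * 1683.2380 * 501.1250 * 9.81 / 1000
F = 281.3 kN


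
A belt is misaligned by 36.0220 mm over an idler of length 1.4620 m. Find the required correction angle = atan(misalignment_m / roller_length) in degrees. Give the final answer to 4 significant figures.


misalign_m = 36.0220 / 1000 = 0.036022 m
angle = atan(0.036022 / 1.4620)
angle = 1.411 deg


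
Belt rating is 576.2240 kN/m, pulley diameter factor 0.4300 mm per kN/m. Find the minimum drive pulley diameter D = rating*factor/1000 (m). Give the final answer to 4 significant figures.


D = 576.2240 * 0.4300 / 1000
D = 0.2478 m


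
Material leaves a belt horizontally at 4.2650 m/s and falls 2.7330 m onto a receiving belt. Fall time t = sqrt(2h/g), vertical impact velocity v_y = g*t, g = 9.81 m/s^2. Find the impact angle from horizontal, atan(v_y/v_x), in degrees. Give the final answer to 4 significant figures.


t = sqrt(2*2.7330/9.81) = 0.746449 s
v_y = 9.81 * 0.746449 = 7.32266 m/s
angle = atan(7.32266 / 4.2650) = 59.78 deg


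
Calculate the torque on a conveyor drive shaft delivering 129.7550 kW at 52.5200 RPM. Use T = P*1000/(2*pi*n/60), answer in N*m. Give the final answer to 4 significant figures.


omega = 2*pi*52.5200/60 = 5.49988 rad/s
T = 129.7550*1000 / 5.49988
T = 23590 N*m


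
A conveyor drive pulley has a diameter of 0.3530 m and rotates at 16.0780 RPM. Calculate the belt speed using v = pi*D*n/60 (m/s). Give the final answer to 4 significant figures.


v = pi * 0.3530 * 16.0780 / 60
v = 0.2972 m/s


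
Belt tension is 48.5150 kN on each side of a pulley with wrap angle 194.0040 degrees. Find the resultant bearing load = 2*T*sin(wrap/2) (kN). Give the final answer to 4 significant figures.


F = 2 * 48.5150 * sin(194.0040/2 deg)
F = 96.31 kN


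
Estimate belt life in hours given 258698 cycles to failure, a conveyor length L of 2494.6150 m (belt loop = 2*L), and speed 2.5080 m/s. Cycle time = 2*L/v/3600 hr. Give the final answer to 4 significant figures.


cycle_time = 2 * 2494.6150 / 2.5080 / 3600 = 0.552591 hr
life = 258698 * 0.552591 = 143000 hours


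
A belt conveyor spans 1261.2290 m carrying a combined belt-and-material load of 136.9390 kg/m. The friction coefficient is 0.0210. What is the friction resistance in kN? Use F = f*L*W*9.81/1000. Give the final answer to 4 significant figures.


F = 0.0210 * 1261.2290 * 136.9390 * 9.81 / 1000
F = 35.58 kN


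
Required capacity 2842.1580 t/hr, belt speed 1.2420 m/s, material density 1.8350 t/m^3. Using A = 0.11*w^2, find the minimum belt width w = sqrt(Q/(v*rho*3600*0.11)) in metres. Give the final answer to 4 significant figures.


A_req = 2842.1580 / (1.2420 * 1.8350 * 3600) = 0.346408 m^2
w = sqrt(0.346408 / 0.11)
w = 1.775 m


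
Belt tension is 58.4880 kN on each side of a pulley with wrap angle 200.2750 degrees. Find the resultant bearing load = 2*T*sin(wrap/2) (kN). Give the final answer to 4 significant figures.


F = 2 * 58.4880 * sin(200.2750/2 deg)
F = 115.1 kN


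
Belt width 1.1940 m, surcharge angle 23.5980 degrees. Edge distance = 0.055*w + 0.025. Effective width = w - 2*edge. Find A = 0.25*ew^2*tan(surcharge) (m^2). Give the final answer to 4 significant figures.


edge = 0.055*1.1940 + 0.025 = 0.09067 m
ew = 1.1940 - 2*0.09067 = 1.01266 m
A = 0.25 * 1.01266^2 * tan(23.5980 deg)
A = 0.1120 m^2


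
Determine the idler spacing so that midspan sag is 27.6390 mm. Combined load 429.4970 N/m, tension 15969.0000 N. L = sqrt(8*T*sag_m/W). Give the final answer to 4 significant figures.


sag = 27.6390/1000 = 0.027639 m
L = sqrt(8 * 15969.0000 * 0.027639 / 429.4970)
L = 2.867 m


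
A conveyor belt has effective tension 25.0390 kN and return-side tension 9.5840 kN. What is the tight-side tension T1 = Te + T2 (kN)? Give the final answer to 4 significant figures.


T1 = Te + T2 = 25.0390 + 9.5840
T1 = 34.62 kN


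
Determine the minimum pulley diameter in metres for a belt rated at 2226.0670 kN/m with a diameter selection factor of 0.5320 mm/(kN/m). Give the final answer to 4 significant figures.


D = 2226.0670 * 0.5320 / 1000
D = 1.184 m


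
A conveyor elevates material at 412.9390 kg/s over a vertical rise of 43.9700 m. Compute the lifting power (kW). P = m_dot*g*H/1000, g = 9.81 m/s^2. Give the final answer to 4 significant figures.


P = 412.9390 * 9.81 * 43.9700 / 1000
P = 178.1 kW


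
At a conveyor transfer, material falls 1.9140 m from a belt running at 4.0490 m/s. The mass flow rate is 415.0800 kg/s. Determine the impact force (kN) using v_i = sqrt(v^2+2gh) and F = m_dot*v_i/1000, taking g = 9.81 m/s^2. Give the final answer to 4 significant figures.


v_i = sqrt(4.0490^2 + 2*9.81*1.9140) = 7.34487 m/s
F = 415.0800 * 7.34487 / 1000
F = 3.049 kN


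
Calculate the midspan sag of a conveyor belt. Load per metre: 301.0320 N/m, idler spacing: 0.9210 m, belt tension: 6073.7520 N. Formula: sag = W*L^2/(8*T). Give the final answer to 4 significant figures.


sag = 301.0320 * 0.9210^2 / (8 * 6073.7520)
sag = 0.005255 m


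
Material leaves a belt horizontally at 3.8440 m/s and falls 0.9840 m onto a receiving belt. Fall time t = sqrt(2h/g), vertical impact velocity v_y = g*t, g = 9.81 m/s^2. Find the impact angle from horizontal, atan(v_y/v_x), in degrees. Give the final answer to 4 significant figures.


t = sqrt(2*0.9840/9.81) = 0.447897 s
v_y = 9.81 * 0.447897 = 4.39387 m/s
angle = atan(4.39387 / 3.8440) = 48.82 deg


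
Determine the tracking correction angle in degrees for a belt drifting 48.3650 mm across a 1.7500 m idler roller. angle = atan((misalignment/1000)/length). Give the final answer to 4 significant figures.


misalign_m = 48.3650 / 1000 = 0.048365 m
angle = atan(0.048365 / 1.7500)
angle = 1.583 deg


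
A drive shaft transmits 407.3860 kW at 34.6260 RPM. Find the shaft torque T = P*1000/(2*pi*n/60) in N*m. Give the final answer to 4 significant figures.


omega = 2*pi*34.6260/60 = 3.62603 rad/s
T = 407.3860*1000 / 3.62603
T = 112400 N*m


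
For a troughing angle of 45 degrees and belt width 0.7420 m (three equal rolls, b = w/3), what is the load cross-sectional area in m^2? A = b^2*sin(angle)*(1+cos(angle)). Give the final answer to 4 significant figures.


b = 0.7420/3 = 0.247333 m
A = 0.247333^2 * sin(45 deg) * (1 + cos(45 deg))
A = 0.07384 m^2


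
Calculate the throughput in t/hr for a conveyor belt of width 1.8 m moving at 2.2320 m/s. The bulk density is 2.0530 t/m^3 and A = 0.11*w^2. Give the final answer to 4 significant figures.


A = 0.11 * 1.8^2 = 0.3564 m^2
C = 0.3564 * 2.2320 * 2.0530 * 3600
C = 5879 t/hr


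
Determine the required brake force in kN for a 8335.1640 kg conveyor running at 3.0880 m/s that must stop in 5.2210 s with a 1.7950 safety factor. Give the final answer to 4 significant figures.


F = 8335.1640 * 3.0880 / 5.2210 * 1.7950 / 1000
F = 8.849 kN


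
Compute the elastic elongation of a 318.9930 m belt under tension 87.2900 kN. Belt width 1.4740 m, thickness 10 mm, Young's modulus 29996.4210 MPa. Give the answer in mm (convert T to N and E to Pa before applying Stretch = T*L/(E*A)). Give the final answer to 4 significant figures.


A = 1.4740 * 0.01 = 0.01474 m^2
Stretch = 87.2900*1000 * 318.9930 / (29996.4210e6 * 0.01474) * 1000
Stretch = 62.98 mm


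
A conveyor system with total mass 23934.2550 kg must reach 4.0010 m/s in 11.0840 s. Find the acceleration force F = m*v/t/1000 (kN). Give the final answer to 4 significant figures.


F = 23934.2550 * 4.0010 / 11.0840 / 1000
F = 8.640 kN


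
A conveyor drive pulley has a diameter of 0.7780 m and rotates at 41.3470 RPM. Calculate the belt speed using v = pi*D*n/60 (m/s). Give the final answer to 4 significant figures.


v = pi * 0.7780 * 41.3470 / 60
v = 1.684 m/s


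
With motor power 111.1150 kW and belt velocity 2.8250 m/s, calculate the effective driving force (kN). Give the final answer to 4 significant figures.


Te = P / v = 111.1150 / 2.8250
Te = 39.33 kN


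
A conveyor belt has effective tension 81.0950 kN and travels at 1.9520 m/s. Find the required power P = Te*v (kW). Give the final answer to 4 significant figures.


P = Te * v = 81.0950 * 1.9520
P = 158.3 kW


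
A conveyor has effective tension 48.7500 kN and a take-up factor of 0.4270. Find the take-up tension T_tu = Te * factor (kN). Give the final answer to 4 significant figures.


T_tu = 48.7500 * 0.4270
T_tu = 20.82 kN


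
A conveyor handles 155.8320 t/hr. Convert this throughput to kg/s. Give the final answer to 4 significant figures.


m_dot = 155.8320 * 1000 / 3600
m_dot = 43.29 kg/s


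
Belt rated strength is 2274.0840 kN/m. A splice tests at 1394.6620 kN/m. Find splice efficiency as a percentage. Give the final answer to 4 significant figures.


Eff = 1394.6620 / 2274.0840 * 100
Eff = 61.33 %


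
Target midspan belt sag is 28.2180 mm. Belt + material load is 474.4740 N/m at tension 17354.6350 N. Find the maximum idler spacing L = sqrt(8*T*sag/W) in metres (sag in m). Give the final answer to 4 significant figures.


sag = 28.2180/1000 = 0.028218 m
L = sqrt(8 * 17354.6350 * 0.028218 / 474.4740)
L = 2.873 m


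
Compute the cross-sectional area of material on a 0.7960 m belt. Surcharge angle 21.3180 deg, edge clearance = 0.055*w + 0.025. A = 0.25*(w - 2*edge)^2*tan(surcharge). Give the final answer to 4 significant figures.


edge = 0.055*0.7960 + 0.025 = 0.06878 m
ew = 0.7960 - 2*0.06878 = 0.65844 m
A = 0.25 * 0.65844^2 * tan(21.3180 deg)
A = 0.04230 m^2


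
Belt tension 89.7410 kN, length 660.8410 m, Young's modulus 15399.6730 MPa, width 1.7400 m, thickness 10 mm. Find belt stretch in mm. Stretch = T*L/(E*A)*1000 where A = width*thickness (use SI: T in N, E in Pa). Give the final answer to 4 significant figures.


A = 1.7400 * 0.01 = 0.01740 m^2
Stretch = 89.7410*1000 * 660.8410 / (15399.6730e6 * 0.01740) * 1000
Stretch = 221.3 mm


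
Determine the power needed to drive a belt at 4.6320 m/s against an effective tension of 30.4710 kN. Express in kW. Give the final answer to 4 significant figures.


P = Te * v = 30.4710 * 4.6320
P = 141.1 kW


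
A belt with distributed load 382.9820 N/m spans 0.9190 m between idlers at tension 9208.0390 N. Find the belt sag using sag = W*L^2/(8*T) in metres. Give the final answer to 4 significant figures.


sag = 382.9820 * 0.9190^2 / (8 * 9208.0390)
sag = 0.004391 m


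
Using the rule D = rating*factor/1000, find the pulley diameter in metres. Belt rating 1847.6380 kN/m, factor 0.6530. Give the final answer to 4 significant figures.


D = 1847.6380 * 0.6530 / 1000
D = 1.207 m


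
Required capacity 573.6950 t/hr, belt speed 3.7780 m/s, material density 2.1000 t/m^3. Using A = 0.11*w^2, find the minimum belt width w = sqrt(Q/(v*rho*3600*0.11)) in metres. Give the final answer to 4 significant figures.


A_req = 573.6950 / (3.7780 * 2.1000 * 3600) = 0.0200862 m^2
w = sqrt(0.0200862 / 0.11)
w = 0.4273 m


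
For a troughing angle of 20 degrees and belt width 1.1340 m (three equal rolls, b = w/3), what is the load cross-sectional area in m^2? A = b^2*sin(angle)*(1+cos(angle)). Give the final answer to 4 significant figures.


b = 1.1340/3 = 0.378 m
A = 0.378^2 * sin(20 deg) * (1 + cos(20 deg))
A = 0.09479 m^2


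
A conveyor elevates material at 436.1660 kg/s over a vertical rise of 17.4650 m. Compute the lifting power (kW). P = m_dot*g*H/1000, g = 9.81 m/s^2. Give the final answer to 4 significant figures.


P = 436.1660 * 9.81 * 17.4650 / 1000
P = 74.73 kW


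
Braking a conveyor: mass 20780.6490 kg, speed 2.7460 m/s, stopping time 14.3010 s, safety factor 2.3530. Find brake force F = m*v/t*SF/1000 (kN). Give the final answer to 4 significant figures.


F = 20780.6490 * 2.7460 / 14.3010 * 2.3530 / 1000
F = 9.389 kN


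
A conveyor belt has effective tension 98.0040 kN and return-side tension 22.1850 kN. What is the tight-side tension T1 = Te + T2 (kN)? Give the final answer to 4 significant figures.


T1 = Te + T2 = 98.0040 + 22.1850
T1 = 120.2 kN


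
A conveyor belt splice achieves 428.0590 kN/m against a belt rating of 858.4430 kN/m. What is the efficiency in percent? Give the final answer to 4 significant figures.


Eff = 428.0590 / 858.4430 * 100
Eff = 49.86 %


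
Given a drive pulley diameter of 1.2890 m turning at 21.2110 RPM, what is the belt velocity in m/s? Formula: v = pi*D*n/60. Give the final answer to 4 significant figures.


v = pi * 1.2890 * 21.2110 / 60
v = 1.432 m/s


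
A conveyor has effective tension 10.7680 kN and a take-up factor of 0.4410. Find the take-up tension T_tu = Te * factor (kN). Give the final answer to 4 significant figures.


T_tu = 10.7680 * 0.4410
T_tu = 4.749 kN


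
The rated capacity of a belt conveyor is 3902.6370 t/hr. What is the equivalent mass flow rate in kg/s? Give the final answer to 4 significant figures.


m_dot = 3902.6370 * 1000 / 3600
m_dot = 1084 kg/s


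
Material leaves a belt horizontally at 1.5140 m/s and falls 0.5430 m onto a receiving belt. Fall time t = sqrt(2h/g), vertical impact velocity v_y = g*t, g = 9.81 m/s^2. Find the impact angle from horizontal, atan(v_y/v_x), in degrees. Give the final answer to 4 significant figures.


t = sqrt(2*0.5430/9.81) = 0.332721 s
v_y = 9.81 * 0.332721 = 3.26399 m/s
angle = atan(3.26399 / 1.5140) = 65.12 deg


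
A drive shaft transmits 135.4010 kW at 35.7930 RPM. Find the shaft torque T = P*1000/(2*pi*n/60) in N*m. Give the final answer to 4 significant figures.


omega = 2*pi*35.7930/60 = 3.74823 rad/s
T = 135.4010*1000 / 3.74823
T = 36120 N*m


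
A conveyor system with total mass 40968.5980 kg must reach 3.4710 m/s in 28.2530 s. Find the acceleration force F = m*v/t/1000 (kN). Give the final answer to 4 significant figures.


F = 40968.5980 * 3.4710 / 28.2530 / 1000
F = 5.033 kN


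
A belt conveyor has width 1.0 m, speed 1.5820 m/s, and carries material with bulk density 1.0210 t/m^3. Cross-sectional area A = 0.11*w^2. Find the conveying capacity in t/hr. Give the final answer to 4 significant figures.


A = 0.11 * 1.0^2 = 0.11 m^2
C = 0.11 * 1.5820 * 1.0210 * 3600
C = 639.6 t/hr


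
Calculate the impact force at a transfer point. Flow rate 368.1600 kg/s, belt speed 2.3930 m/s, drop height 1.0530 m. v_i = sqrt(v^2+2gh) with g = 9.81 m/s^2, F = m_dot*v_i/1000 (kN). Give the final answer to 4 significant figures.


v_i = sqrt(2.3930^2 + 2*9.81*1.0530) = 5.13676 m/s
F = 368.1600 * 5.13676 / 1000
F = 1.891 kN


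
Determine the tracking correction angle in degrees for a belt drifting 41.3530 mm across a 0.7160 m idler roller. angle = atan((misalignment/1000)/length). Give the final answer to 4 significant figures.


misalign_m = 41.3530 / 1000 = 0.041353 m
angle = atan(0.041353 / 0.7160)
angle = 3.305 deg


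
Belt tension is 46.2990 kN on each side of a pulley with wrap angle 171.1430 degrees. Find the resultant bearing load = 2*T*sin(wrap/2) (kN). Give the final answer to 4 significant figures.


F = 2 * 46.2990 * sin(171.1430/2 deg)
F = 92.32 kN


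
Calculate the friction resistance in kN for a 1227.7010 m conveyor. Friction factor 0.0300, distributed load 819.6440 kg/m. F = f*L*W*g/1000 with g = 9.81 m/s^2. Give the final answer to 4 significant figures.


F = 0.0300 * 1227.7010 * 819.6440 * 9.81 / 1000
F = 296.1 kN


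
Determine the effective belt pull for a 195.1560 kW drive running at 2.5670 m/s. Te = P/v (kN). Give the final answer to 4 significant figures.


Te = P / v = 195.1560 / 2.5670
Te = 76.02 kN


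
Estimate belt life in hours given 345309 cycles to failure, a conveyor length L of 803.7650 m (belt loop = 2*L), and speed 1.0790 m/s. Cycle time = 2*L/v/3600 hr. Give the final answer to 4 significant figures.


cycle_time = 2 * 803.7650 / 1.0790 / 3600 = 0.413843 hr
life = 345309 * 0.413843 = 142900 hours


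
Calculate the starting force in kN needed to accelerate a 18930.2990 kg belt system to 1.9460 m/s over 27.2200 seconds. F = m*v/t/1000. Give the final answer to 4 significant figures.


F = 18930.2990 * 1.9460 / 27.2200 / 1000
F = 1.353 kN


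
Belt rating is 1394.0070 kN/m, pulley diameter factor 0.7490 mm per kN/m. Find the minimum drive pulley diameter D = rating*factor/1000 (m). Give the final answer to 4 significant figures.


D = 1394.0070 * 0.7490 / 1000
D = 1.044 m


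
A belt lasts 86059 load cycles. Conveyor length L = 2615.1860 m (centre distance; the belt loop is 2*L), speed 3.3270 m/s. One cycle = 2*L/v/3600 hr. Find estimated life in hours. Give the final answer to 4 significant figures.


cycle_time = 2 * 2615.1860 / 3.3270 / 3600 = 0.436694 hr
life = 86059 * 0.436694 = 37580 hours


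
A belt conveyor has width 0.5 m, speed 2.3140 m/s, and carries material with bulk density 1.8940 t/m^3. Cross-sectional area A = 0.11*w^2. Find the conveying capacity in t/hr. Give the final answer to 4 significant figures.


A = 0.11 * 0.5^2 = 0.0275 m^2
C = 0.0275 * 2.3140 * 1.8940 * 3600
C = 433.9 t/hr


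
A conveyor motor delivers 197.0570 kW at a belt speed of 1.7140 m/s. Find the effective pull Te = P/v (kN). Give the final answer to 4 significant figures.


Te = P / v = 197.0570 / 1.7140
Te = 115.0 kN


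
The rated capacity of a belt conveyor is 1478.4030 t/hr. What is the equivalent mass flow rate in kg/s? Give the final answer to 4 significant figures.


m_dot = 1478.4030 * 1000 / 3600
m_dot = 410.7 kg/s


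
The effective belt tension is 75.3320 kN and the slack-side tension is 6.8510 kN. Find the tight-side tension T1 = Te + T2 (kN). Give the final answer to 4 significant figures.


T1 = Te + T2 = 75.3320 + 6.8510
T1 = 82.18 kN


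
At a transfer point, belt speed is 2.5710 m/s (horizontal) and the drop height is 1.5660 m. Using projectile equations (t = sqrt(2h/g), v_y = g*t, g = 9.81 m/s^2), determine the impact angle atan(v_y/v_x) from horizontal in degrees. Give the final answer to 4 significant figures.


t = sqrt(2*1.5660/9.81) = 0.565036 s
v_y = 9.81 * 0.565036 = 5.543 m/s
angle = atan(5.543 / 2.5710) = 65.12 deg


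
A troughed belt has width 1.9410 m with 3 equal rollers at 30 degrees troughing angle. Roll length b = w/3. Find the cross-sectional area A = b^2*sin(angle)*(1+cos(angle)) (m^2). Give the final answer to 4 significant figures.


b = 1.9410/3 = 0.647 m
A = 0.647^2 * sin(30 deg) * (1 + cos(30 deg))
A = 0.3906 m^2


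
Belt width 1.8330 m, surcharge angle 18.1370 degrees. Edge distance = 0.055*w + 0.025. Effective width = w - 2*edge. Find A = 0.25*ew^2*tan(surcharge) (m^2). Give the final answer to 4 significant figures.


edge = 0.055*1.8330 + 0.025 = 0.125815 m
ew = 1.8330 - 2*0.125815 = 1.58137 m
A = 0.25 * 1.58137^2 * tan(18.1370 deg)
A = 0.2048 m^2


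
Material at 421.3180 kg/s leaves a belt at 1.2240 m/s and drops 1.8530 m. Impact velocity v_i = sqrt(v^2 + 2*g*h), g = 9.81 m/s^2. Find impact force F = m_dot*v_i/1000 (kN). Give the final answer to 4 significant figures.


v_i = sqrt(1.2240^2 + 2*9.81*1.8530) = 6.15256 m/s
F = 421.3180 * 6.15256 / 1000
F = 2.592 kN


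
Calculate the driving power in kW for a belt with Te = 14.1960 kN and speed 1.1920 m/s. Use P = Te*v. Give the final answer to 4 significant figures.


P = Te * v = 14.1960 * 1.1920
P = 16.92 kW


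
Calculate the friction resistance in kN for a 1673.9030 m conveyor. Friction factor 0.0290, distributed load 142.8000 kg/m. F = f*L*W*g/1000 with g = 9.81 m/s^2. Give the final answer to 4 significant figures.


F = 0.0290 * 1673.9030 * 142.8000 * 9.81 / 1000
F = 68.00 kN


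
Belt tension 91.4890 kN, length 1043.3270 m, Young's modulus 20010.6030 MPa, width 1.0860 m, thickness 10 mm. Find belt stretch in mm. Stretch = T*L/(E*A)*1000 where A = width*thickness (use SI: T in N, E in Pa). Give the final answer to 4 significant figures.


A = 1.0860 * 0.01 = 0.01086 m^2
Stretch = 91.4890*1000 * 1043.3270 / (20010.6030e6 * 0.01086) * 1000
Stretch = 439.2 mm


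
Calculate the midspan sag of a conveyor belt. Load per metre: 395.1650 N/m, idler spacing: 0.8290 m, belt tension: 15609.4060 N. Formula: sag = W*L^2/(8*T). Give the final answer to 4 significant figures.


sag = 395.1650 * 0.8290^2 / (8 * 15609.4060)
sag = 0.002175 m


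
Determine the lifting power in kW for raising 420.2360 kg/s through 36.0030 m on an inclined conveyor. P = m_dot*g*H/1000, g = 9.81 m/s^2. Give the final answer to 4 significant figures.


P = 420.2360 * 9.81 * 36.0030 / 1000
P = 148.4 kW


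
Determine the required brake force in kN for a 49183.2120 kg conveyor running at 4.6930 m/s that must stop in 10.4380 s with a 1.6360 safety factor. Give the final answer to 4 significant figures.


F = 49183.2120 * 4.6930 / 10.4380 * 1.6360 / 1000
F = 36.18 kN


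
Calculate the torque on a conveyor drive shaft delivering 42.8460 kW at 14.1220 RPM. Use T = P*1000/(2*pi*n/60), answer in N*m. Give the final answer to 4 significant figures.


omega = 2*pi*14.1220/60 = 1.47885 rad/s
T = 42.8460*1000 / 1.47885
T = 28970 N*m


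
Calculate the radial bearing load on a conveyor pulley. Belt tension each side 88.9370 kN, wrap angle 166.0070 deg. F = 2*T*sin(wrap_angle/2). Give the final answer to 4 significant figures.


F = 2 * 88.9370 * sin(166.0070/2 deg)
F = 176.5 kN


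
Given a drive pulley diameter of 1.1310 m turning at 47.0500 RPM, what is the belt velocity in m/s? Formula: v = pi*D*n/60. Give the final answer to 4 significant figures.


v = pi * 1.1310 * 47.0500 / 60
v = 2.786 m/s


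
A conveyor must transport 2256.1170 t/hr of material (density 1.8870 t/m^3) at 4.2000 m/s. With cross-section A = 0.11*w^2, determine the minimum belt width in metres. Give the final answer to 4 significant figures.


A_req = 2256.1170 / (4.2000 * 1.8870 * 3600) = 0.0790748 m^2
w = sqrt(0.0790748 / 0.11)
w = 0.8479 m


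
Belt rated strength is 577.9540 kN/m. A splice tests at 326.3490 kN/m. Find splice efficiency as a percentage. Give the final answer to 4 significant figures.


Eff = 326.3490 / 577.9540 * 100
Eff = 56.47 %


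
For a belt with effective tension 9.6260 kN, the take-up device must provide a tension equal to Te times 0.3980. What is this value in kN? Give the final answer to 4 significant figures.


T_tu = 9.6260 * 0.3980
T_tu = 3.831 kN


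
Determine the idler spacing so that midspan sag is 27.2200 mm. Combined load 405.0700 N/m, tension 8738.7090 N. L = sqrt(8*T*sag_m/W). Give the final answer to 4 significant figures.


sag = 27.2200/1000 = 0.027220 m
L = sqrt(8 * 8738.7090 * 0.027220 / 405.0700)
L = 2.167 m


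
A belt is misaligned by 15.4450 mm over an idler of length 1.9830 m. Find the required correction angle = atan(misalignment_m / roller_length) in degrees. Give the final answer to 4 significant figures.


misalign_m = 15.4450 / 1000 = 0.015445 m
angle = atan(0.015445 / 1.9830)
angle = 0.4463 deg


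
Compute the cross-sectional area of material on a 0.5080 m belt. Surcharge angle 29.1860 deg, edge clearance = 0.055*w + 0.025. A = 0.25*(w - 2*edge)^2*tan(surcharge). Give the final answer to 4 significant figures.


edge = 0.055*0.5080 + 0.025 = 0.05294 m
ew = 0.5080 - 2*0.05294 = 0.40212 m
A = 0.25 * 0.40212^2 * tan(29.1860 deg)
A = 0.02258 m^2


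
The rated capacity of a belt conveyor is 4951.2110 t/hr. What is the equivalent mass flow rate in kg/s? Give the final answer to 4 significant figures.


m_dot = 4951.2110 * 1000 / 3600
m_dot = 1375 kg/s


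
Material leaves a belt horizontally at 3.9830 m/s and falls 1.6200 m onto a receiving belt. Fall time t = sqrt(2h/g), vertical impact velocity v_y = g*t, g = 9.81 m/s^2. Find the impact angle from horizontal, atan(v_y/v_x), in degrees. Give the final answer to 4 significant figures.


t = sqrt(2*1.6200/9.81) = 0.574696 s
v_y = 9.81 * 0.574696 = 5.63777 m/s
angle = atan(5.63777 / 3.9830) = 54.76 deg


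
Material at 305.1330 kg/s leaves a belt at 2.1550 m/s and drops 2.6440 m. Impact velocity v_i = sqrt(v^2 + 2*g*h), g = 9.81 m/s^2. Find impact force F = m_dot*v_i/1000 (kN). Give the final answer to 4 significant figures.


v_i = sqrt(2.1550^2 + 2*9.81*2.6440) = 7.51793 m/s
F = 305.1330 * 7.51793 / 1000
F = 2.294 kN


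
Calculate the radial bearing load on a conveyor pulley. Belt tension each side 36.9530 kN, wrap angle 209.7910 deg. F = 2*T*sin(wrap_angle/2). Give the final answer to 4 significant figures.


F = 2 * 36.9530 * sin(209.7910/2 deg)
F = 71.42 kN


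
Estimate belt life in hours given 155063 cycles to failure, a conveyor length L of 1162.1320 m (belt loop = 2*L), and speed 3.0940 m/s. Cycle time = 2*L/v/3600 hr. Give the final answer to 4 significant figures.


cycle_time = 2 * 1162.1320 / 3.0940 / 3600 = 0.208671 hr
life = 155063 * 0.208671 = 32360 hours


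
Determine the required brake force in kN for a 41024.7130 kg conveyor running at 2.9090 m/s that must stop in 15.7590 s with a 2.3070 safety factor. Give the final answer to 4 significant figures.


F = 41024.7130 * 2.9090 / 15.7590 * 2.3070 / 1000
F = 17.47 kN


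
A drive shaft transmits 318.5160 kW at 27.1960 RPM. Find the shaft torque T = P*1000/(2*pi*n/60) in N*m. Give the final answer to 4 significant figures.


omega = 2*pi*27.1960/60 = 2.84796 rad/s
T = 318.5160*1000 / 2.84796
T = 111800 N*m


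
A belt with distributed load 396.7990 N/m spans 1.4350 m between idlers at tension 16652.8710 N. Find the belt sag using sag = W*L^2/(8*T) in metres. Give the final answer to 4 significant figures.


sag = 396.7990 * 1.4350^2 / (8 * 16652.8710)
sag = 0.006133 m


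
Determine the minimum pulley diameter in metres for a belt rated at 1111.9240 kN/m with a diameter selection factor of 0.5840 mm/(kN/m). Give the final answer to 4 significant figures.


D = 1111.9240 * 0.5840 / 1000
D = 0.6494 m


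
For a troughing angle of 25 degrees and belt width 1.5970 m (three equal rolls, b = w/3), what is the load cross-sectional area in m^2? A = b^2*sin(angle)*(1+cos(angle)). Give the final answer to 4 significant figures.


b = 1.5970/3 = 0.532333 m
A = 0.532333^2 * sin(25 deg) * (1 + cos(25 deg))
A = 0.2283 m^2


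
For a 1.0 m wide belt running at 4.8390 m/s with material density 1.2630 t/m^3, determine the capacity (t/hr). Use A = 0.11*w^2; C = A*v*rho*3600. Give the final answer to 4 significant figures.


A = 0.11 * 1.0^2 = 0.11 m^2
C = 0.11 * 4.8390 * 1.2630 * 3600
C = 2420 t/hr


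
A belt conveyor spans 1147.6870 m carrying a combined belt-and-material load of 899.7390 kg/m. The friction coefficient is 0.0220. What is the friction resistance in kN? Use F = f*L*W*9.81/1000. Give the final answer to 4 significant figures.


F = 0.0220 * 1147.6870 * 899.7390 * 9.81 / 1000
F = 222.9 kN


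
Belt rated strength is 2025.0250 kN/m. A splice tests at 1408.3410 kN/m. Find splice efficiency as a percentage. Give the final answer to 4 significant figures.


Eff = 1408.3410 / 2025.0250 * 100
Eff = 69.55 %


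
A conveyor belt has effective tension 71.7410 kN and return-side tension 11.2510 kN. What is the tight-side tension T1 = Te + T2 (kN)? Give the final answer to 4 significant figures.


T1 = Te + T2 = 71.7410 + 11.2510
T1 = 82.99 kN


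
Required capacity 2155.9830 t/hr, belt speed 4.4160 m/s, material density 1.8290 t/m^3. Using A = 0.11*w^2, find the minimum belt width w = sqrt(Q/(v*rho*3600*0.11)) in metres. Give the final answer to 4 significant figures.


A_req = 2155.9830 / (4.4160 * 1.8290 * 3600) = 0.0741481 m^2
w = sqrt(0.0741481 / 0.11)
w = 0.8210 m


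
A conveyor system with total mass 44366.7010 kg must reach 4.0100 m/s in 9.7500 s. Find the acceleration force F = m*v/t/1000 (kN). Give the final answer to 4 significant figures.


F = 44366.7010 * 4.0100 / 9.7500 / 1000
F = 18.25 kN


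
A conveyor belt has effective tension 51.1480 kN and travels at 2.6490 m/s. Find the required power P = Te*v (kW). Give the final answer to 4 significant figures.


P = Te * v = 51.1480 * 2.6490
P = 135.5 kW


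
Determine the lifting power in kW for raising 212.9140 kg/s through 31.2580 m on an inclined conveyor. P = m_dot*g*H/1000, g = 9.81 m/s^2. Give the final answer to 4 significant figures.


P = 212.9140 * 9.81 * 31.2580 / 1000
P = 65.29 kW


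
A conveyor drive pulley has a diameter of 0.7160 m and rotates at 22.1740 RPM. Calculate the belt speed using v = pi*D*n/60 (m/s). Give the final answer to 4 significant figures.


v = pi * 0.7160 * 22.1740 / 60
v = 0.8313 m/s


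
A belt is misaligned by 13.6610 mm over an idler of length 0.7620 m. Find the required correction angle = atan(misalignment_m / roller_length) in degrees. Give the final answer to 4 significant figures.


misalign_m = 13.6610 / 1000 = 0.013661 m
angle = atan(0.013661 / 0.7620)
angle = 1.027 deg


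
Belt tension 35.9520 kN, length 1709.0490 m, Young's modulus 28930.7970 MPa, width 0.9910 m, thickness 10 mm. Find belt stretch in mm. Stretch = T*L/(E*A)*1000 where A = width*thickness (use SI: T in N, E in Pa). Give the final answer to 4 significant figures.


A = 0.9910 * 0.01 = 0.00991 m^2
Stretch = 35.9520*1000 * 1709.0490 / (28930.7970e6 * 0.00991) * 1000
Stretch = 214.3 mm


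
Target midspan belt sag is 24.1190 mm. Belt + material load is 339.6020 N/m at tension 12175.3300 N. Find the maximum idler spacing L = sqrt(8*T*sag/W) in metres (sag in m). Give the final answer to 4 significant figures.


sag = 24.1190/1000 = 0.024119 m
L = sqrt(8 * 12175.3300 * 0.024119 / 339.6020)
L = 2.630 m


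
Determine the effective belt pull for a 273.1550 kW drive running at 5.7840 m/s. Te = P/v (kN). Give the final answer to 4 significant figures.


Te = P / v = 273.1550 / 5.7840
Te = 47.23 kN


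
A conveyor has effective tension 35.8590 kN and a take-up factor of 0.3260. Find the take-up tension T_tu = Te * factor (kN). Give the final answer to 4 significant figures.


T_tu = 35.8590 * 0.3260
T_tu = 11.69 kN


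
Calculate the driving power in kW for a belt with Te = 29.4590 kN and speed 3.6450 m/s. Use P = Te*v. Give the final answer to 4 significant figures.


P = Te * v = 29.4590 * 3.6450
P = 107.4 kW


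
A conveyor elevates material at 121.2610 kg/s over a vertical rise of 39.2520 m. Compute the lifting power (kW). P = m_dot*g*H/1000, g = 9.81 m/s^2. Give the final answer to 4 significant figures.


P = 121.2610 * 9.81 * 39.2520 / 1000
P = 46.69 kW


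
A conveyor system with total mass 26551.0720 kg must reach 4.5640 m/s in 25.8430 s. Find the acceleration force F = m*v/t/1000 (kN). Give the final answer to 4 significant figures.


F = 26551.0720 * 4.5640 / 25.8430 / 1000
F = 4.689 kN


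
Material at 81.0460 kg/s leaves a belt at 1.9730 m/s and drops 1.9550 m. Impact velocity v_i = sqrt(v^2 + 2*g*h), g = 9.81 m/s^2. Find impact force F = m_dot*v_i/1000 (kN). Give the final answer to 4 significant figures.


v_i = sqrt(1.9730^2 + 2*9.81*1.9550) = 6.49999 m/s
F = 81.0460 * 6.49999 / 1000
F = 0.5268 kN


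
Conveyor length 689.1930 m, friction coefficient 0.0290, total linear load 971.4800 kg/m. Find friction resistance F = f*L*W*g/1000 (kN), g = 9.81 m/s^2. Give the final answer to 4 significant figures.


F = 0.0290 * 689.1930 * 971.4800 * 9.81 / 1000
F = 190.5 kN


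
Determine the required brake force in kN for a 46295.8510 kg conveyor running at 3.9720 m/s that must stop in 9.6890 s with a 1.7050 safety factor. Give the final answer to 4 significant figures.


F = 46295.8510 * 3.9720 / 9.6890 * 1.7050 / 1000
F = 32.36 kN


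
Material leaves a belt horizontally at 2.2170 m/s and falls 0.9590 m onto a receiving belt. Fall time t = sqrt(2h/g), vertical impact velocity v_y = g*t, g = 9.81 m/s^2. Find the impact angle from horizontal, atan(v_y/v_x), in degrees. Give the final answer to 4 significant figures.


t = sqrt(2*0.9590/9.81) = 0.442171 s
v_y = 9.81 * 0.442171 = 4.3377 m/s
angle = atan(4.3377 / 2.2170) = 62.93 deg


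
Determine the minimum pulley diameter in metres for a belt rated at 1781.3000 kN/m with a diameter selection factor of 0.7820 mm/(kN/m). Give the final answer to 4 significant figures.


D = 1781.3000 * 0.7820 / 1000
D = 1.393 m


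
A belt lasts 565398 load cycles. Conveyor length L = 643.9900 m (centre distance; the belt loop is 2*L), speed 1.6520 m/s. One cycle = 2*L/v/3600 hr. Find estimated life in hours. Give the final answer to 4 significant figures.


cycle_time = 2 * 643.9900 / 1.6520 / 3600 = 0.216569 hr
life = 565398 * 0.216569 = 122400 hours


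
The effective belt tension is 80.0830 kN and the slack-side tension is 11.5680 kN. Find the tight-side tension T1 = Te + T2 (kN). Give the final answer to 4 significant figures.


T1 = Te + T2 = 80.0830 + 11.5680
T1 = 91.65 kN


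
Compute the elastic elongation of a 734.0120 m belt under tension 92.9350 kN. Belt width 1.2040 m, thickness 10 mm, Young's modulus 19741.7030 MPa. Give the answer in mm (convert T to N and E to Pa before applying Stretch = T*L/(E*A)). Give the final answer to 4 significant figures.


A = 1.2040 * 0.01 = 0.01204 m^2
Stretch = 92.9350*1000 * 734.0120 / (19741.7030e6 * 0.01204) * 1000
Stretch = 287.0 mm


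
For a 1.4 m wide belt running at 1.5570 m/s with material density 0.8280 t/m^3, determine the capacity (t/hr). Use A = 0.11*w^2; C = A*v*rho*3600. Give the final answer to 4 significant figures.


A = 0.11 * 1.4^2 = 0.2156 m^2
C = 0.2156 * 1.5570 * 0.8280 * 3600
C = 1001 t/hr


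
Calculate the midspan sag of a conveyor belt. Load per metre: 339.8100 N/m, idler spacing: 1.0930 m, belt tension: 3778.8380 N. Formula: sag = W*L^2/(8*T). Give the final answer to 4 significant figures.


sag = 339.8100 * 1.0930^2 / (8 * 3778.8380)
sag = 0.01343 m


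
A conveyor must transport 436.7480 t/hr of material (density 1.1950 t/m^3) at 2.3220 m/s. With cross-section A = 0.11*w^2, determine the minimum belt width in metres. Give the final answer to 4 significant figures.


A_req = 436.7480 / (2.3220 * 1.1950 * 3600) = 0.0437218 m^2
w = sqrt(0.0437218 / 0.11)
w = 0.6305 m


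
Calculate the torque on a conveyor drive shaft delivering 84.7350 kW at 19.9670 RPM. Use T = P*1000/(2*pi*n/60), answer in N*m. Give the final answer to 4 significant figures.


omega = 2*pi*19.9670/60 = 2.09094 rad/s
T = 84.7350*1000 / 2.09094
T = 40520 N*m


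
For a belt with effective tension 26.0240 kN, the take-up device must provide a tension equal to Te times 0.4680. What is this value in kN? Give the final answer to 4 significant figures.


T_tu = 26.0240 * 0.4680
T_tu = 12.18 kN


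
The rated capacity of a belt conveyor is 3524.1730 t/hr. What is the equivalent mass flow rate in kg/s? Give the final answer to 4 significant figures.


m_dot = 3524.1730 * 1000 / 3600
m_dot = 978.9 kg/s


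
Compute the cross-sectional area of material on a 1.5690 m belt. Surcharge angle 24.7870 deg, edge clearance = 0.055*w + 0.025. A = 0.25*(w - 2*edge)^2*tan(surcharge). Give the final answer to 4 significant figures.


edge = 0.055*1.5690 + 0.025 = 0.111295 m
ew = 1.5690 - 2*0.111295 = 1.34641 m
A = 0.25 * 1.34641^2 * tan(24.7870 deg)
A = 0.2093 m^2
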